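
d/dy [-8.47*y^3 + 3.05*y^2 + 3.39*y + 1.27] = -25.41*y^2 + 6.1*y + 3.39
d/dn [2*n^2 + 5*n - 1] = 4*n + 5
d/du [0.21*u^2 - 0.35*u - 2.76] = 0.42*u - 0.35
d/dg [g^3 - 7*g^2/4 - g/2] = 3*g^2 - 7*g/2 - 1/2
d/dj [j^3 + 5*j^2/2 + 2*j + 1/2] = 3*j^2 + 5*j + 2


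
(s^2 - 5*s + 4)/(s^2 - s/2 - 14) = 2*(s - 1)/(2*s + 7)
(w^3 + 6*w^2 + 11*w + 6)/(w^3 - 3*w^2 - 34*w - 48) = (w + 1)/(w - 8)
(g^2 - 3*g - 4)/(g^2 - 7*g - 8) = (g - 4)/(g - 8)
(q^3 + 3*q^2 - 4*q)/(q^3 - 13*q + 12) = q/(q - 3)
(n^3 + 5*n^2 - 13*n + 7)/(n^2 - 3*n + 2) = (n^2 + 6*n - 7)/(n - 2)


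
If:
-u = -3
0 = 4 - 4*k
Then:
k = 1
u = 3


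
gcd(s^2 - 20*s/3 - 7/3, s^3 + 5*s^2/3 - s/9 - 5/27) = s + 1/3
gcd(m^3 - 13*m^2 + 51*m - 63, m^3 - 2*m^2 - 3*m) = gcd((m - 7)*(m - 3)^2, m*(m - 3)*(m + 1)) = m - 3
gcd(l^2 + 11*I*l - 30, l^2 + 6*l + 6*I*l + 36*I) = l + 6*I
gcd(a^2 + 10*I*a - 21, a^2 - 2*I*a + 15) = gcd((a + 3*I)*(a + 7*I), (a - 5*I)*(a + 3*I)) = a + 3*I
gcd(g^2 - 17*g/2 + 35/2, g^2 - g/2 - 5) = 1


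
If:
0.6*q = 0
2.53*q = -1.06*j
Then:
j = 0.00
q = 0.00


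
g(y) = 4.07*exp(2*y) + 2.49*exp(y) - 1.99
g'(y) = 8.14*exp(2*y) + 2.49*exp(y)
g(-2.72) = -1.81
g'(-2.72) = 0.20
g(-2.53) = -1.77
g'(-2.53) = 0.25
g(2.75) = 1032.86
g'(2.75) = 2030.74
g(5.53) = 259382.41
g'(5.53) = 518140.97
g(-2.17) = -1.65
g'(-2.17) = 0.39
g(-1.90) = -1.53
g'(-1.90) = 0.55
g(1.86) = 181.95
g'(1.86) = 351.89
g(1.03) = 36.92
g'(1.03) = 70.84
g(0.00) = 4.57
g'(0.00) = 10.63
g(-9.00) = -1.99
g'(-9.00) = 0.00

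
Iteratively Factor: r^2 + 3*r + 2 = (r + 2)*(r + 1)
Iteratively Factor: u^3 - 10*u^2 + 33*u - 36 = (u - 4)*(u^2 - 6*u + 9) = (u - 4)*(u - 3)*(u - 3)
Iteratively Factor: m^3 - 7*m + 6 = (m + 3)*(m^2 - 3*m + 2) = (m - 2)*(m + 3)*(m - 1)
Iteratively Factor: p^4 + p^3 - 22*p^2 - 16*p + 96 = (p + 4)*(p^3 - 3*p^2 - 10*p + 24) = (p + 3)*(p + 4)*(p^2 - 6*p + 8) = (p - 2)*(p + 3)*(p + 4)*(p - 4)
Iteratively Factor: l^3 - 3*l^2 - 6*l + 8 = (l - 4)*(l^2 + l - 2) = (l - 4)*(l + 2)*(l - 1)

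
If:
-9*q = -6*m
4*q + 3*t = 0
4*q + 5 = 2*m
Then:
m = -15/2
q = -5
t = 20/3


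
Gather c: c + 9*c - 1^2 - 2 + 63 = 10*c + 60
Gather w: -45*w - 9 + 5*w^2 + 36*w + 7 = 5*w^2 - 9*w - 2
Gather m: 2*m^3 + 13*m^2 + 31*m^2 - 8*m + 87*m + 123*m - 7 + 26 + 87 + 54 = 2*m^3 + 44*m^2 + 202*m + 160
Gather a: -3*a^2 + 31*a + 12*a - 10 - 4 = -3*a^2 + 43*a - 14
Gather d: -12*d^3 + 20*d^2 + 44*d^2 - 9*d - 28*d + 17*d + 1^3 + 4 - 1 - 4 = -12*d^3 + 64*d^2 - 20*d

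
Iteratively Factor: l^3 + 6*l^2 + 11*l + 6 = (l + 2)*(l^2 + 4*l + 3) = (l + 2)*(l + 3)*(l + 1)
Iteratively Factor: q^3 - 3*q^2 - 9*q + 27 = (q + 3)*(q^2 - 6*q + 9) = (q - 3)*(q + 3)*(q - 3)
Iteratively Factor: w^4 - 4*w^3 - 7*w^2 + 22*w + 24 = (w - 3)*(w^3 - w^2 - 10*w - 8) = (w - 3)*(w + 2)*(w^2 - 3*w - 4) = (w - 3)*(w + 1)*(w + 2)*(w - 4)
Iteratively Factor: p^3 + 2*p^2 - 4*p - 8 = (p - 2)*(p^2 + 4*p + 4) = (p - 2)*(p + 2)*(p + 2)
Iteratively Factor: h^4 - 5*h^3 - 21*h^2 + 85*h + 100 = (h + 1)*(h^3 - 6*h^2 - 15*h + 100) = (h - 5)*(h + 1)*(h^2 - h - 20) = (h - 5)^2*(h + 1)*(h + 4)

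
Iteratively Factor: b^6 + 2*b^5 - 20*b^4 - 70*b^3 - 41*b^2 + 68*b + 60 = (b + 1)*(b^5 + b^4 - 21*b^3 - 49*b^2 + 8*b + 60) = (b + 1)*(b + 2)*(b^4 - b^3 - 19*b^2 - 11*b + 30) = (b - 5)*(b + 1)*(b + 2)*(b^3 + 4*b^2 + b - 6) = (b - 5)*(b - 1)*(b + 1)*(b + 2)*(b^2 + 5*b + 6) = (b - 5)*(b - 1)*(b + 1)*(b + 2)*(b + 3)*(b + 2)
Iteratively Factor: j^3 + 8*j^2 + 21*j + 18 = (j + 2)*(j^2 + 6*j + 9) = (j + 2)*(j + 3)*(j + 3)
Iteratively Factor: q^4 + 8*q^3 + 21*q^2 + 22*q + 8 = (q + 1)*(q^3 + 7*q^2 + 14*q + 8) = (q + 1)*(q + 4)*(q^2 + 3*q + 2) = (q + 1)^2*(q + 4)*(q + 2)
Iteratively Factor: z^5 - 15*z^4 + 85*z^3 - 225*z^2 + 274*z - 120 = (z - 4)*(z^4 - 11*z^3 + 41*z^2 - 61*z + 30) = (z - 4)*(z - 3)*(z^3 - 8*z^2 + 17*z - 10) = (z - 4)*(z - 3)*(z - 2)*(z^2 - 6*z + 5) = (z - 4)*(z - 3)*(z - 2)*(z - 1)*(z - 5)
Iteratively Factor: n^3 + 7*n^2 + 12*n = (n + 4)*(n^2 + 3*n) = (n + 3)*(n + 4)*(n)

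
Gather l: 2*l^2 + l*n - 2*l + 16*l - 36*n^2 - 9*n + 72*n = 2*l^2 + l*(n + 14) - 36*n^2 + 63*n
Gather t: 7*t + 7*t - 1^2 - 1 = 14*t - 2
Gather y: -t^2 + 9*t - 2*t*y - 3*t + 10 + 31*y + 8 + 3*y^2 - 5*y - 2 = -t^2 + 6*t + 3*y^2 + y*(26 - 2*t) + 16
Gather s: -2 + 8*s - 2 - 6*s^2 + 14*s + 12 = -6*s^2 + 22*s + 8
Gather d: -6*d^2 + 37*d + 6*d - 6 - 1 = -6*d^2 + 43*d - 7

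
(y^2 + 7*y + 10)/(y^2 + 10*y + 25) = (y + 2)/(y + 5)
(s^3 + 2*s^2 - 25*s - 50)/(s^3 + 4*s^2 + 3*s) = (s^3 + 2*s^2 - 25*s - 50)/(s*(s^2 + 4*s + 3))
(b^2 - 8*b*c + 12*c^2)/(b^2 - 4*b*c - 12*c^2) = (b - 2*c)/(b + 2*c)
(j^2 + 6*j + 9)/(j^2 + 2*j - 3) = (j + 3)/(j - 1)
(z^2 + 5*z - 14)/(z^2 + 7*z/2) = 2*(z^2 + 5*z - 14)/(z*(2*z + 7))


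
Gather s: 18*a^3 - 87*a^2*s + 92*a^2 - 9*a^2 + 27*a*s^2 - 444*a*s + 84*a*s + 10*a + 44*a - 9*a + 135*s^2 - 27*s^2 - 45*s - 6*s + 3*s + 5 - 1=18*a^3 + 83*a^2 + 45*a + s^2*(27*a + 108) + s*(-87*a^2 - 360*a - 48) + 4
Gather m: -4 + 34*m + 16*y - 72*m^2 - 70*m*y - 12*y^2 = -72*m^2 + m*(34 - 70*y) - 12*y^2 + 16*y - 4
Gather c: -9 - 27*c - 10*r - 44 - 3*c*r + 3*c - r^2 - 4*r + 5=c*(-3*r - 24) - r^2 - 14*r - 48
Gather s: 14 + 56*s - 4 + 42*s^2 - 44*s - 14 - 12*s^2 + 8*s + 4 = 30*s^2 + 20*s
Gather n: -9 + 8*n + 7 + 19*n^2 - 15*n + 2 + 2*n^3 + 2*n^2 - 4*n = 2*n^3 + 21*n^2 - 11*n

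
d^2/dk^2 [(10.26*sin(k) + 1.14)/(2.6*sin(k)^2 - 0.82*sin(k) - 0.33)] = (-69.3576*sin(k)^5 - 52.69992*sin(k)^4 + 93.18816*sin(k)^3 + 44.33574*sin(k)^2 + 37.42677*sin(k) - 2.0634)/(17.576*sin(k)^6 - 16.6296*sin(k)^5 - 1.44768*sin(k)^4 + 3.669992*sin(k)^3 + 0.183744*sin(k)^2 - 0.267894*sin(k) - 0.035937)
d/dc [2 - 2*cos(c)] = 2*sin(c)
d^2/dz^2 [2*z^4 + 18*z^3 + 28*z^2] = 24*z^2 + 108*z + 56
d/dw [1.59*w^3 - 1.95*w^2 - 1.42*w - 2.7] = 4.77*w^2 - 3.9*w - 1.42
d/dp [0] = 0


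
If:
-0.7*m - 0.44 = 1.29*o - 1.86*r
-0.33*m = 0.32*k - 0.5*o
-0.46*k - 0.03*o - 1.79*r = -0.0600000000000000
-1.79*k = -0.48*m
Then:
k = -0.05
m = -0.20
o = -0.16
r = 0.05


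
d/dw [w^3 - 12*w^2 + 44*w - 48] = 3*w^2 - 24*w + 44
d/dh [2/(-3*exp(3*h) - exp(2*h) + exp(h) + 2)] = (18*exp(2*h) + 4*exp(h) - 2)*exp(h)/(3*exp(3*h) + exp(2*h) - exp(h) - 2)^2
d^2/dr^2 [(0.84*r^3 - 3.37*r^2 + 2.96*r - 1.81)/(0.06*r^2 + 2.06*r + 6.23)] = (-3.46944695195361e-18*r^5 + 2.22044604925031e-16*r^4 + 7.35564*r^3 + 72.201492*r^2 + 187.636032*r - 351.583718)/(0.000216*r^6 + 0.022248*r^5 + 0.831132*r^4 + 13.361984*r^3 + 86.299206*r^2 + 239.863722*r + 241.804367)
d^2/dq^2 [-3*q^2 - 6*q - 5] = -6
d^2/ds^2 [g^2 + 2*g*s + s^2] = 2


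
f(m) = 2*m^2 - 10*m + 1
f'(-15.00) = -70.00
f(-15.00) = 601.00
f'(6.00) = 14.00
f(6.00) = 13.00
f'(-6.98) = -37.92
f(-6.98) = 168.24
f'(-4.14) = -26.56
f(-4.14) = 76.68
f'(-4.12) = -26.48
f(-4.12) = 76.15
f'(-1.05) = -14.20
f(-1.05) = 13.70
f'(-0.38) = -11.52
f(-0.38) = 5.09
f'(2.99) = 1.96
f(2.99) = -11.02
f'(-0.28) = -11.12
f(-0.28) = 3.96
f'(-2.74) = -20.96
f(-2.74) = 43.42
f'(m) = 4*m - 10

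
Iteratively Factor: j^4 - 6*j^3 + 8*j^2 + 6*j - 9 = (j - 3)*(j^3 - 3*j^2 - j + 3) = (j - 3)*(j - 1)*(j^2 - 2*j - 3) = (j - 3)^2*(j - 1)*(j + 1)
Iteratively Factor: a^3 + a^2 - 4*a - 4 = (a + 1)*(a^2 - 4) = (a - 2)*(a + 1)*(a + 2)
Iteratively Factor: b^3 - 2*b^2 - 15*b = (b - 5)*(b^2 + 3*b) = (b - 5)*(b + 3)*(b)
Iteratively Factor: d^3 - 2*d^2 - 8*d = (d - 4)*(d^2 + 2*d) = (d - 4)*(d + 2)*(d)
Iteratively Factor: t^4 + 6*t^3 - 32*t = (t - 2)*(t^3 + 8*t^2 + 16*t) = (t - 2)*(t + 4)*(t^2 + 4*t) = (t - 2)*(t + 4)^2*(t)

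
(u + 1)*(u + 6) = u^2 + 7*u + 6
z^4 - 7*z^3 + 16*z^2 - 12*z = z*(z - 3)*(z - 2)^2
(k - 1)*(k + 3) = k^2 + 2*k - 3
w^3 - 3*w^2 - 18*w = w*(w - 6)*(w + 3)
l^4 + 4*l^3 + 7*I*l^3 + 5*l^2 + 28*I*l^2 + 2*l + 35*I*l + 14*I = (l + 1)^2*(l + 2)*(l + 7*I)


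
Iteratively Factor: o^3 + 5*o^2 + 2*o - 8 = (o + 4)*(o^2 + o - 2) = (o + 2)*(o + 4)*(o - 1)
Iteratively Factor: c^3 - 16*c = (c)*(c^2 - 16) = c*(c - 4)*(c + 4)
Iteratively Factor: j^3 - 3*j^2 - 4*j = (j)*(j^2 - 3*j - 4) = j*(j + 1)*(j - 4)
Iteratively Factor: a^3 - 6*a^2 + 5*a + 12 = (a - 4)*(a^2 - 2*a - 3) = (a - 4)*(a + 1)*(a - 3)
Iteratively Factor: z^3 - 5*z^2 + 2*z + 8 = (z - 4)*(z^2 - z - 2) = (z - 4)*(z - 2)*(z + 1)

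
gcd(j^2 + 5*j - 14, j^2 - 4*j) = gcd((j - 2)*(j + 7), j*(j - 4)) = 1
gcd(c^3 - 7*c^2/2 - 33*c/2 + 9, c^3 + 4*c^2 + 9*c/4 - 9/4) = c^2 + 5*c/2 - 3/2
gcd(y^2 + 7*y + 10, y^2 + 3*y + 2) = y + 2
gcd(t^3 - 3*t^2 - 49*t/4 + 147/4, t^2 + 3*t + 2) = 1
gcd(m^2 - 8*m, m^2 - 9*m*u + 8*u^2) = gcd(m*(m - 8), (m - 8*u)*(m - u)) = 1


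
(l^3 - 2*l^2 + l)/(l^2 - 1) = l*(l - 1)/(l + 1)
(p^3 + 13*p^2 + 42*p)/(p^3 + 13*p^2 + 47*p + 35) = p*(p + 6)/(p^2 + 6*p + 5)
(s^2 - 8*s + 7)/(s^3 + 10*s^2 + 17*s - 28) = (s - 7)/(s^2 + 11*s + 28)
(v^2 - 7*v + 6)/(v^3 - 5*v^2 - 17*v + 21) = (v - 6)/(v^2 - 4*v - 21)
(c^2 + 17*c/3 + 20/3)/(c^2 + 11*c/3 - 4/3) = (3*c + 5)/(3*c - 1)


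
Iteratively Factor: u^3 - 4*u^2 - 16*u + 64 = (u - 4)*(u^2 - 16) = (u - 4)*(u + 4)*(u - 4)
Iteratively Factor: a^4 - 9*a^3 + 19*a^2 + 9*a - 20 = (a - 5)*(a^3 - 4*a^2 - a + 4) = (a - 5)*(a - 1)*(a^2 - 3*a - 4) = (a - 5)*(a - 1)*(a + 1)*(a - 4)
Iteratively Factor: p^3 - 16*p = (p + 4)*(p^2 - 4*p) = p*(p + 4)*(p - 4)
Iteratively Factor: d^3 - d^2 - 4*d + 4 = (d - 2)*(d^2 + d - 2) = (d - 2)*(d - 1)*(d + 2)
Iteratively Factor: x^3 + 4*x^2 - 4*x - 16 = (x - 2)*(x^2 + 6*x + 8) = (x - 2)*(x + 4)*(x + 2)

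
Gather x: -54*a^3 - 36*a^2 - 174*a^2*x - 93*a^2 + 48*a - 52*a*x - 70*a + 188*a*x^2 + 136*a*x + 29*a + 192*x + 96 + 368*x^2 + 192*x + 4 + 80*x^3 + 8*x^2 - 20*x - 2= -54*a^3 - 129*a^2 + 7*a + 80*x^3 + x^2*(188*a + 376) + x*(-174*a^2 + 84*a + 364) + 98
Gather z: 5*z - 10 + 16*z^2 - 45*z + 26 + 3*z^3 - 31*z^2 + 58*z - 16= 3*z^3 - 15*z^2 + 18*z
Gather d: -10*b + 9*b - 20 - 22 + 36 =-b - 6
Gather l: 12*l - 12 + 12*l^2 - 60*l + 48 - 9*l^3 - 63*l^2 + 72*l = -9*l^3 - 51*l^2 + 24*l + 36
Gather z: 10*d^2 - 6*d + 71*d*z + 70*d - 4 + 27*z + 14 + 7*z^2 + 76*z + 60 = 10*d^2 + 64*d + 7*z^2 + z*(71*d + 103) + 70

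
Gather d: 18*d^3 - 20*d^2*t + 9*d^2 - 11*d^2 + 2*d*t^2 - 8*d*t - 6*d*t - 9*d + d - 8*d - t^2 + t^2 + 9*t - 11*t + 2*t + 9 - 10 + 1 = 18*d^3 + d^2*(-20*t - 2) + d*(2*t^2 - 14*t - 16)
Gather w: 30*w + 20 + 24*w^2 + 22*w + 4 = 24*w^2 + 52*w + 24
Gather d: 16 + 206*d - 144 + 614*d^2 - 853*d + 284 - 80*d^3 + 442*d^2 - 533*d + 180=-80*d^3 + 1056*d^2 - 1180*d + 336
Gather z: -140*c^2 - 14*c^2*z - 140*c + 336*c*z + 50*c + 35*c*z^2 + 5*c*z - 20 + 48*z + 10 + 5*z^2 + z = -140*c^2 - 90*c + z^2*(35*c + 5) + z*(-14*c^2 + 341*c + 49) - 10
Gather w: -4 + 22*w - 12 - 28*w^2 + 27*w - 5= -28*w^2 + 49*w - 21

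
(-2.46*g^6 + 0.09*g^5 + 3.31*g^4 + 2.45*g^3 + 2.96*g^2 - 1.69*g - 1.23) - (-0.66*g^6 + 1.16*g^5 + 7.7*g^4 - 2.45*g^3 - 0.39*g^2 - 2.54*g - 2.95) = -1.8*g^6 - 1.07*g^5 - 4.39*g^4 + 4.9*g^3 + 3.35*g^2 + 0.85*g + 1.72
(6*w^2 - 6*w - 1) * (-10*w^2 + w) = -60*w^4 + 66*w^3 + 4*w^2 - w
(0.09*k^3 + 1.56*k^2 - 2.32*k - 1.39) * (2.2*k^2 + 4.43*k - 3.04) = 0.198*k^5 + 3.8307*k^4 + 1.5332*k^3 - 18.078*k^2 + 0.8951*k + 4.2256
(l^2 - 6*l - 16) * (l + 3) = l^3 - 3*l^2 - 34*l - 48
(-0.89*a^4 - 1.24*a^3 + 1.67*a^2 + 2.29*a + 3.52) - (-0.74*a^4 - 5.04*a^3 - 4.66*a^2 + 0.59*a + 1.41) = -0.15*a^4 + 3.8*a^3 + 6.33*a^2 + 1.7*a + 2.11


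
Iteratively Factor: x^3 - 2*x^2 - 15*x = (x + 3)*(x^2 - 5*x) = x*(x + 3)*(x - 5)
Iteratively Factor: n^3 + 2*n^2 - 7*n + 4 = (n - 1)*(n^2 + 3*n - 4) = (n - 1)*(n + 4)*(n - 1)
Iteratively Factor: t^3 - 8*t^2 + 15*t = (t)*(t^2 - 8*t + 15) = t*(t - 5)*(t - 3)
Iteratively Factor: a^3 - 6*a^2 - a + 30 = (a + 2)*(a^2 - 8*a + 15) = (a - 3)*(a + 2)*(a - 5)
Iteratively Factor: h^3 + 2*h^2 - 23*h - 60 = (h - 5)*(h^2 + 7*h + 12) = (h - 5)*(h + 4)*(h + 3)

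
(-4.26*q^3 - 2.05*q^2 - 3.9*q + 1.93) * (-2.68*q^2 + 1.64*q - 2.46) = 11.4168*q^5 - 1.4924*q^4 + 17.5696*q^3 - 6.5254*q^2 + 12.7592*q - 4.7478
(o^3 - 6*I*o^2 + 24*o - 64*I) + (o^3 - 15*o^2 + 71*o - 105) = 2*o^3 - 15*o^2 - 6*I*o^2 + 95*o - 105 - 64*I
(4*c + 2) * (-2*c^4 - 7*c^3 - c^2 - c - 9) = -8*c^5 - 32*c^4 - 18*c^3 - 6*c^2 - 38*c - 18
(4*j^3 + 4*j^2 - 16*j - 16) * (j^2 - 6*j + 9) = 4*j^5 - 20*j^4 - 4*j^3 + 116*j^2 - 48*j - 144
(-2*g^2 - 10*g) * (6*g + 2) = -12*g^3 - 64*g^2 - 20*g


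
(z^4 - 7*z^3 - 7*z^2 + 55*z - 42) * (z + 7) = z^5 - 56*z^3 + 6*z^2 + 343*z - 294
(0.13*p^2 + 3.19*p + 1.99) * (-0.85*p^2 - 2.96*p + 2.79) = -0.1105*p^4 - 3.0963*p^3 - 10.7712*p^2 + 3.0097*p + 5.5521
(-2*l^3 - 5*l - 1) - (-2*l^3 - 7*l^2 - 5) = 7*l^2 - 5*l + 4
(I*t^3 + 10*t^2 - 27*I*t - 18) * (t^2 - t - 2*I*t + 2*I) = I*t^5 + 12*t^4 - I*t^4 - 12*t^3 - 47*I*t^3 - 72*t^2 + 47*I*t^2 + 72*t + 36*I*t - 36*I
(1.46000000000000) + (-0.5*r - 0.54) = 0.92 - 0.5*r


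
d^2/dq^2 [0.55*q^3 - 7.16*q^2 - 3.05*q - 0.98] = 3.3*q - 14.32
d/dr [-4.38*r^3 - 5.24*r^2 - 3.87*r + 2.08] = -13.14*r^2 - 10.48*r - 3.87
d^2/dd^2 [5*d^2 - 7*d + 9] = 10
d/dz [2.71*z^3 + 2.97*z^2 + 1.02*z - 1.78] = 8.13*z^2 + 5.94*z + 1.02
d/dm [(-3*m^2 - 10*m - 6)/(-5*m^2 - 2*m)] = 4*(-11*m^2 - 15*m - 3)/(m^2*(25*m^2 + 20*m + 4))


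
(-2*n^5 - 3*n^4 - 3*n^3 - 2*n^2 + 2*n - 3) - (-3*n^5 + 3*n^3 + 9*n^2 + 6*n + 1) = n^5 - 3*n^4 - 6*n^3 - 11*n^2 - 4*n - 4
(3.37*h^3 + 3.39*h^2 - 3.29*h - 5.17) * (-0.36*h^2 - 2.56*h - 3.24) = -1.2132*h^5 - 9.8476*h^4 - 18.4128*h^3 - 0.700000000000001*h^2 + 23.8948*h + 16.7508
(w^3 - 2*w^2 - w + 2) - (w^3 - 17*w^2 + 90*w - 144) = 15*w^2 - 91*w + 146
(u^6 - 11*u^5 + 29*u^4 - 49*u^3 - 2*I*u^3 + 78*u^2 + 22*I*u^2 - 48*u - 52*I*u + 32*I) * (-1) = -u^6 + 11*u^5 - 29*u^4 + 49*u^3 + 2*I*u^3 - 78*u^2 - 22*I*u^2 + 48*u + 52*I*u - 32*I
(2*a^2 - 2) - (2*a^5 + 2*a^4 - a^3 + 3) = -2*a^5 - 2*a^4 + a^3 + 2*a^2 - 5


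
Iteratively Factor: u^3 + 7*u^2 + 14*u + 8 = (u + 2)*(u^2 + 5*u + 4) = (u + 2)*(u + 4)*(u + 1)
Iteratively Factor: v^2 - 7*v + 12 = (v - 4)*(v - 3)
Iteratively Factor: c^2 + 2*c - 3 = (c - 1)*(c + 3)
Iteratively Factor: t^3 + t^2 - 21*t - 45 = (t - 5)*(t^2 + 6*t + 9) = (t - 5)*(t + 3)*(t + 3)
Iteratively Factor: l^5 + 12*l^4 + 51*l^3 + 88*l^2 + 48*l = (l + 4)*(l^4 + 8*l^3 + 19*l^2 + 12*l) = (l + 4)^2*(l^3 + 4*l^2 + 3*l) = l*(l + 4)^2*(l^2 + 4*l + 3) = l*(l + 3)*(l + 4)^2*(l + 1)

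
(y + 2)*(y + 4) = y^2 + 6*y + 8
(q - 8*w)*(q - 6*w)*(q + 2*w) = q^3 - 12*q^2*w + 20*q*w^2 + 96*w^3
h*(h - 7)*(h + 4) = h^3 - 3*h^2 - 28*h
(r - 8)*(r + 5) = r^2 - 3*r - 40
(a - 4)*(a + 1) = a^2 - 3*a - 4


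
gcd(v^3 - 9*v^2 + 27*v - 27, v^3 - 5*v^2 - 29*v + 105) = v - 3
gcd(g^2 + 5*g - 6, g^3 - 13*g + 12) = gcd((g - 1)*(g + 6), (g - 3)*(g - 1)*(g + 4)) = g - 1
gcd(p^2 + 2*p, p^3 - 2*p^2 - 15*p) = p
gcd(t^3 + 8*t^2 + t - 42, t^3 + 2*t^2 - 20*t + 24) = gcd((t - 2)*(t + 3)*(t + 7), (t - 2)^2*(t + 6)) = t - 2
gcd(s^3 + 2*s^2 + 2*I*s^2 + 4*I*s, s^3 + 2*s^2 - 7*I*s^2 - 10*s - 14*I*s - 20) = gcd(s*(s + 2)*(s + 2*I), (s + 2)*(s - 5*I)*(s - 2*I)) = s + 2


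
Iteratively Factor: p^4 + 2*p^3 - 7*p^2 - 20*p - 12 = (p + 2)*(p^3 - 7*p - 6) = (p + 2)^2*(p^2 - 2*p - 3) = (p + 1)*(p + 2)^2*(p - 3)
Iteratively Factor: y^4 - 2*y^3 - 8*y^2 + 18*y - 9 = (y - 3)*(y^3 + y^2 - 5*y + 3) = (y - 3)*(y + 3)*(y^2 - 2*y + 1) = (y - 3)*(y - 1)*(y + 3)*(y - 1)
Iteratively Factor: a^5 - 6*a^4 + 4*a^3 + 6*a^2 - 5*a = (a - 1)*(a^4 - 5*a^3 - a^2 + 5*a) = a*(a - 1)*(a^3 - 5*a^2 - a + 5) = a*(a - 5)*(a - 1)*(a^2 - 1) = a*(a - 5)*(a - 1)^2*(a + 1)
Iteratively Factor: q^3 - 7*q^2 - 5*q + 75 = (q - 5)*(q^2 - 2*q - 15) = (q - 5)*(q + 3)*(q - 5)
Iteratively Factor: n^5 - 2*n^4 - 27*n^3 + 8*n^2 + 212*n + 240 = (n - 5)*(n^4 + 3*n^3 - 12*n^2 - 52*n - 48) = (n - 5)*(n - 4)*(n^3 + 7*n^2 + 16*n + 12) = (n - 5)*(n - 4)*(n + 2)*(n^2 + 5*n + 6) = (n - 5)*(n - 4)*(n + 2)*(n + 3)*(n + 2)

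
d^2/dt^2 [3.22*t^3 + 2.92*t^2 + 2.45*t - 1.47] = 19.32*t + 5.84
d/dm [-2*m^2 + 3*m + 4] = 3 - 4*m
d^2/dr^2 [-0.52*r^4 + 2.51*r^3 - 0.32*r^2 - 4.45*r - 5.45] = -6.24*r^2 + 15.06*r - 0.64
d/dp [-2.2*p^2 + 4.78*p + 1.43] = 4.78 - 4.4*p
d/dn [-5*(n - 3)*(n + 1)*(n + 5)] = -15*n^2 - 30*n + 65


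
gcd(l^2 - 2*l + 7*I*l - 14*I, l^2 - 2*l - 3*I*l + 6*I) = l - 2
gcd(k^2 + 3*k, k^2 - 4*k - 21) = k + 3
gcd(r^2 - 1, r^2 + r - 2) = r - 1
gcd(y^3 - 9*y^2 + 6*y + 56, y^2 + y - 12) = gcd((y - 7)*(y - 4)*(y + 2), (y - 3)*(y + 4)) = 1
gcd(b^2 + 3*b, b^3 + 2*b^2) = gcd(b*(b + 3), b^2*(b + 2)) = b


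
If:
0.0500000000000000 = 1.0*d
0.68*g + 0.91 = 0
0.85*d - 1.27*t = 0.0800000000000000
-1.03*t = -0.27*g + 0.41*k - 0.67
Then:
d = 0.05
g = -1.34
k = 0.83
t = -0.03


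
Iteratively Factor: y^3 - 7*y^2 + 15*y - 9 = (y - 3)*(y^2 - 4*y + 3) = (y - 3)*(y - 1)*(y - 3)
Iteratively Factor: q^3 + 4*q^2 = (q + 4)*(q^2) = q*(q + 4)*(q)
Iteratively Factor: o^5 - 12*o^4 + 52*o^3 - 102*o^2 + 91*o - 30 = (o - 3)*(o^4 - 9*o^3 + 25*o^2 - 27*o + 10) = (o - 5)*(o - 3)*(o^3 - 4*o^2 + 5*o - 2) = (o - 5)*(o - 3)*(o - 2)*(o^2 - 2*o + 1) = (o - 5)*(o - 3)*(o - 2)*(o - 1)*(o - 1)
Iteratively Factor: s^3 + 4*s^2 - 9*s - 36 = (s + 4)*(s^2 - 9) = (s - 3)*(s + 4)*(s + 3)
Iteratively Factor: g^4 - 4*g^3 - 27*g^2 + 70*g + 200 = (g + 2)*(g^3 - 6*g^2 - 15*g + 100) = (g - 5)*(g + 2)*(g^2 - g - 20) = (g - 5)^2*(g + 2)*(g + 4)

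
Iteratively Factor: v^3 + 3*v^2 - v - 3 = (v + 3)*(v^2 - 1) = (v - 1)*(v + 3)*(v + 1)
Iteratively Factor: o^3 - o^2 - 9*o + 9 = (o - 1)*(o^2 - 9) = (o - 3)*(o - 1)*(o + 3)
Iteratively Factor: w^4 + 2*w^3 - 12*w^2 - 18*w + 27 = (w + 3)*(w^3 - w^2 - 9*w + 9) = (w + 3)^2*(w^2 - 4*w + 3) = (w - 3)*(w + 3)^2*(w - 1)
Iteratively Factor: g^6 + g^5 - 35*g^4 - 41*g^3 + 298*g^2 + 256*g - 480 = (g - 5)*(g^5 + 6*g^4 - 5*g^3 - 66*g^2 - 32*g + 96) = (g - 5)*(g + 4)*(g^4 + 2*g^3 - 13*g^2 - 14*g + 24) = (g - 5)*(g - 3)*(g + 4)*(g^3 + 5*g^2 + 2*g - 8) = (g - 5)*(g - 3)*(g - 1)*(g + 4)*(g^2 + 6*g + 8) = (g - 5)*(g - 3)*(g - 1)*(g + 2)*(g + 4)*(g + 4)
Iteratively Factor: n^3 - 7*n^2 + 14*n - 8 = (n - 1)*(n^2 - 6*n + 8) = (n - 2)*(n - 1)*(n - 4)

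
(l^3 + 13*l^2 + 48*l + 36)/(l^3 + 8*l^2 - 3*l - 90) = (l^2 + 7*l + 6)/(l^2 + 2*l - 15)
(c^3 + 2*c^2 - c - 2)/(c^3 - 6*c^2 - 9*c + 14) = (c + 1)/(c - 7)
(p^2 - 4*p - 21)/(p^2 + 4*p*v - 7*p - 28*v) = (p + 3)/(p + 4*v)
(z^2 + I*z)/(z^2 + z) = (z + I)/(z + 1)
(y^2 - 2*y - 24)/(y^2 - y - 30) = (y + 4)/(y + 5)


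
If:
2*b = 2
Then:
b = 1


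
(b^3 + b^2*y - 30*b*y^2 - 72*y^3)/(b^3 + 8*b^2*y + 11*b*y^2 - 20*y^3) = (-b^2 + 3*b*y + 18*y^2)/(-b^2 - 4*b*y + 5*y^2)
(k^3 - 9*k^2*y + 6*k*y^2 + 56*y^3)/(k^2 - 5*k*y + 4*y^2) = (-k^2 + 5*k*y + 14*y^2)/(-k + y)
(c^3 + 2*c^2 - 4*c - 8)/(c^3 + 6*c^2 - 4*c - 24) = (c + 2)/(c + 6)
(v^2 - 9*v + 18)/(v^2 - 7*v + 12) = (v - 6)/(v - 4)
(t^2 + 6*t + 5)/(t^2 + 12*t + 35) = (t + 1)/(t + 7)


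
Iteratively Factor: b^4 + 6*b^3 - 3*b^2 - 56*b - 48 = (b + 4)*(b^3 + 2*b^2 - 11*b - 12) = (b - 3)*(b + 4)*(b^2 + 5*b + 4) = (b - 3)*(b + 1)*(b + 4)*(b + 4)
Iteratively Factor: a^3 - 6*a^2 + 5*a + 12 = (a - 3)*(a^2 - 3*a - 4) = (a - 4)*(a - 3)*(a + 1)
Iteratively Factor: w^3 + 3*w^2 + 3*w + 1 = (w + 1)*(w^2 + 2*w + 1) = (w + 1)^2*(w + 1)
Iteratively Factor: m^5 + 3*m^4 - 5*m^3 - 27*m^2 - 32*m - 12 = (m + 1)*(m^4 + 2*m^3 - 7*m^2 - 20*m - 12) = (m + 1)^2*(m^3 + m^2 - 8*m - 12) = (m + 1)^2*(m + 2)*(m^2 - m - 6) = (m - 3)*(m + 1)^2*(m + 2)*(m + 2)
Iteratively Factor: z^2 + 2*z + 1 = (z + 1)*(z + 1)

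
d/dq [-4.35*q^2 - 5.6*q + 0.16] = -8.7*q - 5.6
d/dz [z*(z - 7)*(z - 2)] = 3*z^2 - 18*z + 14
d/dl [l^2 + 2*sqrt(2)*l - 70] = 2*l + 2*sqrt(2)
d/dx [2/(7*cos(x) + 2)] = 14*sin(x)/(7*cos(x) + 2)^2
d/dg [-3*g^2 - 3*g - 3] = -6*g - 3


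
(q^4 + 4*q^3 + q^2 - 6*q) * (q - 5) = q^5 - q^4 - 19*q^3 - 11*q^2 + 30*q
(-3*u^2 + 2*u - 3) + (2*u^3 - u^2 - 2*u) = 2*u^3 - 4*u^2 - 3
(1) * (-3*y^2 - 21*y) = -3*y^2 - 21*y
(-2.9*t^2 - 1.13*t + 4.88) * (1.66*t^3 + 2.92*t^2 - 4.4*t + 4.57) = -4.814*t^5 - 10.3438*t^4 + 17.5612*t^3 + 5.9686*t^2 - 26.6361*t + 22.3016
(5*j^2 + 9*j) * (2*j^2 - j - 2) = 10*j^4 + 13*j^3 - 19*j^2 - 18*j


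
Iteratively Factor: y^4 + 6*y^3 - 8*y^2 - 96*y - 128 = (y + 4)*(y^3 + 2*y^2 - 16*y - 32) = (y + 4)^2*(y^2 - 2*y - 8) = (y + 2)*(y + 4)^2*(y - 4)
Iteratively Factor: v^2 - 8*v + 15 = (v - 3)*(v - 5)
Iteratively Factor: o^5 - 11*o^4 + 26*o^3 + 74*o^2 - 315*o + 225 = (o + 3)*(o^4 - 14*o^3 + 68*o^2 - 130*o + 75) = (o - 1)*(o + 3)*(o^3 - 13*o^2 + 55*o - 75) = (o - 5)*(o - 1)*(o + 3)*(o^2 - 8*o + 15) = (o - 5)*(o - 3)*(o - 1)*(o + 3)*(o - 5)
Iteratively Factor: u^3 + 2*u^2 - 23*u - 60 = (u + 4)*(u^2 - 2*u - 15) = (u + 3)*(u + 4)*(u - 5)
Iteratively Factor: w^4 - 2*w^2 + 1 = (w - 1)*(w^3 + w^2 - w - 1) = (w - 1)*(w + 1)*(w^2 - 1) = (w - 1)*(w + 1)^2*(w - 1)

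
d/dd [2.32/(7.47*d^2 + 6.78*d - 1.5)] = (-34.6608*d - 15.7296)/(7.47*d^2 + 6.78*d - 1.5)^2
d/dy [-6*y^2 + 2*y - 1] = 2 - 12*y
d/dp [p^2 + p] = 2*p + 1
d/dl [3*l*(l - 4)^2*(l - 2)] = 12*l^3 - 90*l^2 + 192*l - 96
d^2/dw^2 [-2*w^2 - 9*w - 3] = -4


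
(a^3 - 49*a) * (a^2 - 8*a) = a^5 - 8*a^4 - 49*a^3 + 392*a^2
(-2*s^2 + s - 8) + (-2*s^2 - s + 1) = -4*s^2 - 7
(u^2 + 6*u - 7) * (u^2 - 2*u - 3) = u^4 + 4*u^3 - 22*u^2 - 4*u + 21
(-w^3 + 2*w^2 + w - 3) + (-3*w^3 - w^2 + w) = -4*w^3 + w^2 + 2*w - 3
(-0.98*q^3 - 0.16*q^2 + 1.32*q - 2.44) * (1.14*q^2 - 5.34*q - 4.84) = -1.1172*q^5 + 5.0508*q^4 + 7.1024*q^3 - 9.056*q^2 + 6.6408*q + 11.8096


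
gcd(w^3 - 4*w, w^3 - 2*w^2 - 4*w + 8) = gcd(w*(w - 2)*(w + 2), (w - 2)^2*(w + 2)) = w^2 - 4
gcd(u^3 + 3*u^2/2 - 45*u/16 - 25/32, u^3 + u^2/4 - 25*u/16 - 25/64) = u^2 - u - 5/16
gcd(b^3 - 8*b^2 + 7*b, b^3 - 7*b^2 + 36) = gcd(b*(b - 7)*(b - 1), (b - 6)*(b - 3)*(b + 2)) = 1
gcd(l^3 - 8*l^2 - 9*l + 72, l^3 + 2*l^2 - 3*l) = l + 3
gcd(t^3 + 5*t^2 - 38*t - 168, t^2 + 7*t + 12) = t + 4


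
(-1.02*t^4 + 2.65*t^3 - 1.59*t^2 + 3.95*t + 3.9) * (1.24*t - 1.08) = -1.2648*t^5 + 4.3876*t^4 - 4.8336*t^3 + 6.6152*t^2 + 0.569999999999999*t - 4.212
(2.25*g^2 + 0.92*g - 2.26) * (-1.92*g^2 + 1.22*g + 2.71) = -4.32*g^4 + 0.9786*g^3 + 11.5591*g^2 - 0.264*g - 6.1246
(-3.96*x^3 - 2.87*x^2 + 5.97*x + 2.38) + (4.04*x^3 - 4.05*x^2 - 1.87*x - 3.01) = 0.0800000000000001*x^3 - 6.92*x^2 + 4.1*x - 0.63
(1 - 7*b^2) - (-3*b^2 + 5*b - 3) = -4*b^2 - 5*b + 4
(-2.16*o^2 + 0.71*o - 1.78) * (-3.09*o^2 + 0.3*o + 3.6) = 6.6744*o^4 - 2.8419*o^3 - 2.0628*o^2 + 2.022*o - 6.408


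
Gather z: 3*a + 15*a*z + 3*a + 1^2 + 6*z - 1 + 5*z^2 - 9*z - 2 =6*a + 5*z^2 + z*(15*a - 3) - 2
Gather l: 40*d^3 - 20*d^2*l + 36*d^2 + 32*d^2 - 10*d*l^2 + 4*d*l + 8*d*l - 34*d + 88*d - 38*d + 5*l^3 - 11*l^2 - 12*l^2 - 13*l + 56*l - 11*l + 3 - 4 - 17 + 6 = 40*d^3 + 68*d^2 + 16*d + 5*l^3 + l^2*(-10*d - 23) + l*(-20*d^2 + 12*d + 32) - 12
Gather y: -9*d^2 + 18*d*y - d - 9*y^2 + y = -9*d^2 - d - 9*y^2 + y*(18*d + 1)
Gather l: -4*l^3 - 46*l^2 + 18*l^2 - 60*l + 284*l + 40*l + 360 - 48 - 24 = -4*l^3 - 28*l^2 + 264*l + 288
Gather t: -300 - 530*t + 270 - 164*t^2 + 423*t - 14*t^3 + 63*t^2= -14*t^3 - 101*t^2 - 107*t - 30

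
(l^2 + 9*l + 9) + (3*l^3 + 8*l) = 3*l^3 + l^2 + 17*l + 9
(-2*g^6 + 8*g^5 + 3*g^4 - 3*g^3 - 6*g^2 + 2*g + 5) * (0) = 0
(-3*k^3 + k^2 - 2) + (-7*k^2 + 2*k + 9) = -3*k^3 - 6*k^2 + 2*k + 7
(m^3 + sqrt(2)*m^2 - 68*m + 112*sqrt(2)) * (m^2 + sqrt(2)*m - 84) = m^5 + 2*sqrt(2)*m^4 - 150*m^3 - 40*sqrt(2)*m^2 + 5936*m - 9408*sqrt(2)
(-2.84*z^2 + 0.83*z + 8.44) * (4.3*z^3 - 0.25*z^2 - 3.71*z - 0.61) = -12.212*z^5 + 4.279*z^4 + 46.6209*z^3 - 3.4569*z^2 - 31.8187*z - 5.1484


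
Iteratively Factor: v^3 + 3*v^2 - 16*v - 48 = (v - 4)*(v^2 + 7*v + 12) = (v - 4)*(v + 4)*(v + 3)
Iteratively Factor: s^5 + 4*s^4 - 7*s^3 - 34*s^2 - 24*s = (s + 1)*(s^4 + 3*s^3 - 10*s^2 - 24*s) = s*(s + 1)*(s^3 + 3*s^2 - 10*s - 24) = s*(s + 1)*(s + 2)*(s^2 + s - 12) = s*(s - 3)*(s + 1)*(s + 2)*(s + 4)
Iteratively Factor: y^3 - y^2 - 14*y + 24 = (y + 4)*(y^2 - 5*y + 6) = (y - 2)*(y + 4)*(y - 3)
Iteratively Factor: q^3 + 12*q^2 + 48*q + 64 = (q + 4)*(q^2 + 8*q + 16) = (q + 4)^2*(q + 4)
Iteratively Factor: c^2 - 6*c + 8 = (c - 4)*(c - 2)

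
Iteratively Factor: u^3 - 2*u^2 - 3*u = (u - 3)*(u^2 + u) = (u - 3)*(u + 1)*(u)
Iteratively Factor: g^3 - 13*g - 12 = (g - 4)*(g^2 + 4*g + 3) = (g - 4)*(g + 1)*(g + 3)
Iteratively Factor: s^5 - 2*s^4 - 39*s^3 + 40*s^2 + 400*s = (s - 5)*(s^4 + 3*s^3 - 24*s^2 - 80*s) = (s - 5)*(s + 4)*(s^3 - s^2 - 20*s) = (s - 5)^2*(s + 4)*(s^2 + 4*s) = s*(s - 5)^2*(s + 4)*(s + 4)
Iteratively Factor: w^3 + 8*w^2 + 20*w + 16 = (w + 2)*(w^2 + 6*w + 8) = (w + 2)*(w + 4)*(w + 2)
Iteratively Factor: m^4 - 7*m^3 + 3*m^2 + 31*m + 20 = (m - 4)*(m^3 - 3*m^2 - 9*m - 5) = (m - 4)*(m + 1)*(m^2 - 4*m - 5) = (m - 5)*(m - 4)*(m + 1)*(m + 1)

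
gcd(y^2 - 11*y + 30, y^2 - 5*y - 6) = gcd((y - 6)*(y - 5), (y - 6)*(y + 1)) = y - 6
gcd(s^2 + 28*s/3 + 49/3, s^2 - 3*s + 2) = 1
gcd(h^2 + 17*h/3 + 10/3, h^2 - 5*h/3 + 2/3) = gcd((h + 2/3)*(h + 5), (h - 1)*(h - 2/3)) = 1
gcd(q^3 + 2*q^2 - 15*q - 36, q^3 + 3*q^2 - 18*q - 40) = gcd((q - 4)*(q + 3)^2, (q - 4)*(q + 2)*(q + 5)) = q - 4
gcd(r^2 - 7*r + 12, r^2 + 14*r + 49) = 1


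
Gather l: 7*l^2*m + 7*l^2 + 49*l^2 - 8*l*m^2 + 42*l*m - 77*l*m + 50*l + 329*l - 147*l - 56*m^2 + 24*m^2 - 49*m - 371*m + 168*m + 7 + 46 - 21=l^2*(7*m + 56) + l*(-8*m^2 - 35*m + 232) - 32*m^2 - 252*m + 32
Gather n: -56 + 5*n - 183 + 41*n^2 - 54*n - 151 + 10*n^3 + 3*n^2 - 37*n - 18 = 10*n^3 + 44*n^2 - 86*n - 408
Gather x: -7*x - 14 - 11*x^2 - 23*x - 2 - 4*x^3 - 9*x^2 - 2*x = -4*x^3 - 20*x^2 - 32*x - 16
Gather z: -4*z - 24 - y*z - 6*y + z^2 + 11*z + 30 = -6*y + z^2 + z*(7 - y) + 6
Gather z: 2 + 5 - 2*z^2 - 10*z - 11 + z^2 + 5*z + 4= -z^2 - 5*z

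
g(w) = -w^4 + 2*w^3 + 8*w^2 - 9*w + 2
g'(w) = -4*w^3 + 6*w^2 + 16*w - 9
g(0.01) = 1.91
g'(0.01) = -8.84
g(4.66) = -135.39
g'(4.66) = -208.93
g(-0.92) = 14.78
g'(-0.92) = -15.53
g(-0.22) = 4.34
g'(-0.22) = -12.19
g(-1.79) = 22.01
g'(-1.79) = 4.53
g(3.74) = -10.78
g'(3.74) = -74.49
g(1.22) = 4.34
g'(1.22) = 12.19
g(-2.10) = 18.21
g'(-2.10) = 20.90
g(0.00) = 2.00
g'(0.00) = -9.00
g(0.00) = 2.00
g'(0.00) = -9.00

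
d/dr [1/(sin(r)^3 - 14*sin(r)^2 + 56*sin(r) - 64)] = (-3*sin(r)^2 + 28*sin(r) - 56)*cos(r)/(sin(r)^3 - 14*sin(r)^2 + 56*sin(r) - 64)^2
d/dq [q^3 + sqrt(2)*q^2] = q*(3*q + 2*sqrt(2))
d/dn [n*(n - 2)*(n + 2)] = 3*n^2 - 4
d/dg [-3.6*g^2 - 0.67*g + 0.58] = -7.2*g - 0.67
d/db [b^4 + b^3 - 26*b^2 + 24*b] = 4*b^3 + 3*b^2 - 52*b + 24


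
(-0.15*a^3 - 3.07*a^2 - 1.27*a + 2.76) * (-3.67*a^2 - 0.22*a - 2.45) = 0.5505*a^5 + 11.2999*a^4 + 5.7038*a^3 - 2.3283*a^2 + 2.5043*a - 6.762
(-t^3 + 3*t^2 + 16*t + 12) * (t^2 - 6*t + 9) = -t^5 + 9*t^4 - 11*t^3 - 57*t^2 + 72*t + 108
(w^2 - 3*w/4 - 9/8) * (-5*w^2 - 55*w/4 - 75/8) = -5*w^4 - 10*w^3 + 105*w^2/16 + 45*w/2 + 675/64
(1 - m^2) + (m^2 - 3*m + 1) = 2 - 3*m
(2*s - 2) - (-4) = 2*s + 2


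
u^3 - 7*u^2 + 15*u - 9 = (u - 3)^2*(u - 1)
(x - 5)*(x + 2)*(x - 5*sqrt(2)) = x^3 - 5*sqrt(2)*x^2 - 3*x^2 - 10*x + 15*sqrt(2)*x + 50*sqrt(2)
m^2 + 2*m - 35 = (m - 5)*(m + 7)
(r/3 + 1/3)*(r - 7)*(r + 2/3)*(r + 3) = r^4/3 - 7*r^3/9 - 9*r^2 - 113*r/9 - 14/3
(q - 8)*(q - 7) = q^2 - 15*q + 56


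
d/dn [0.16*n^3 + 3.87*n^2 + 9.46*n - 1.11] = 0.48*n^2 + 7.74*n + 9.46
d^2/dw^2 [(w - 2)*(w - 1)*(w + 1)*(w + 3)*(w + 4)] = 20*w^3 + 60*w^2 - 18*w - 58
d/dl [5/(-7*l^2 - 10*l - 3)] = 10*(7*l + 5)/(7*l^2 + 10*l + 3)^2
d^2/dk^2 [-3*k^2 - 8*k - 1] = -6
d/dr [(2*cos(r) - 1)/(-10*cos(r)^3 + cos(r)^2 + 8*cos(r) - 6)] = 8*(-16*cos(r) + 8*cos(2*r) - 5*cos(3*r) + 10)*sin(r)/(cos(r) + cos(2*r) - 5*cos(3*r) - 11)^2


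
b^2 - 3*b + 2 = (b - 2)*(b - 1)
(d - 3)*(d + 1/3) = d^2 - 8*d/3 - 1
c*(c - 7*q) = c^2 - 7*c*q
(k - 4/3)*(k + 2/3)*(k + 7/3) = k^3 + 5*k^2/3 - 22*k/9 - 56/27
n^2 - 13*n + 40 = (n - 8)*(n - 5)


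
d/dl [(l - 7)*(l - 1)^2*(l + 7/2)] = 4*l^3 - 33*l^2/2 - 33*l + 91/2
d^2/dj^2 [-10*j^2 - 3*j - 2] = -20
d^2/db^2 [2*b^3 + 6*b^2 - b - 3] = 12*b + 12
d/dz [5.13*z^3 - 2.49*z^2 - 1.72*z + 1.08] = 15.39*z^2 - 4.98*z - 1.72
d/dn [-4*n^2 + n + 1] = 1 - 8*n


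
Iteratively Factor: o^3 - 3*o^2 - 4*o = (o - 4)*(o^2 + o) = o*(o - 4)*(o + 1)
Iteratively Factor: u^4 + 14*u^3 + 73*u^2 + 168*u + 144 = (u + 3)*(u^3 + 11*u^2 + 40*u + 48) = (u + 3)*(u + 4)*(u^2 + 7*u + 12) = (u + 3)^2*(u + 4)*(u + 4)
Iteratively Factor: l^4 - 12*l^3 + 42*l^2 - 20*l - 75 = (l - 5)*(l^3 - 7*l^2 + 7*l + 15) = (l - 5)*(l + 1)*(l^2 - 8*l + 15) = (l - 5)^2*(l + 1)*(l - 3)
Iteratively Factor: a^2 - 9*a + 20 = (a - 5)*(a - 4)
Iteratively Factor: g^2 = (g)*(g)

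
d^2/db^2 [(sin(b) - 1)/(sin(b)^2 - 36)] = (-9*sin(b)^5 + 4*sin(b)^4 + 138*sin(b)^2 - 2471*sin(b)/2 + 51*sin(3*b) + sin(5*b)/2 - 72)/((sin(b) - 6)^3*(sin(b) + 6)^3)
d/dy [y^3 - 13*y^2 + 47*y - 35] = 3*y^2 - 26*y + 47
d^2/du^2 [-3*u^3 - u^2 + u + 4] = -18*u - 2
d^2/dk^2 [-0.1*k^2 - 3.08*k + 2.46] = -0.200000000000000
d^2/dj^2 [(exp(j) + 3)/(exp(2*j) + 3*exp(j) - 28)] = (exp(4*j) + 9*exp(3*j) + 195*exp(2*j) + 447*exp(j) + 1036)*exp(j)/(exp(6*j) + 9*exp(5*j) - 57*exp(4*j) - 477*exp(3*j) + 1596*exp(2*j) + 7056*exp(j) - 21952)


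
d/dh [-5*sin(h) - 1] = -5*cos(h)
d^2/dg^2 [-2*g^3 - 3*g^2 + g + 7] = -12*g - 6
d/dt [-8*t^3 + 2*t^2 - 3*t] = -24*t^2 + 4*t - 3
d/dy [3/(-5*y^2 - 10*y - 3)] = 30*(y + 1)/(5*y^2 + 10*y + 3)^2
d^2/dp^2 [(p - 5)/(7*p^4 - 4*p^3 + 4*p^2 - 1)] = 4*(8*p^2*(p - 5)*(7*p^2 - 3*p + 2)^2 + (-14*p^3 + 6*p^2 - 4*p - (p - 5)*(21*p^2 - 6*p + 2))*(7*p^4 - 4*p^3 + 4*p^2 - 1))/(7*p^4 - 4*p^3 + 4*p^2 - 1)^3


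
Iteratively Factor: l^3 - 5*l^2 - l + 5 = (l - 5)*(l^2 - 1) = (l - 5)*(l - 1)*(l + 1)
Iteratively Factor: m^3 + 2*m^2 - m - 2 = (m + 1)*(m^2 + m - 2) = (m - 1)*(m + 1)*(m + 2)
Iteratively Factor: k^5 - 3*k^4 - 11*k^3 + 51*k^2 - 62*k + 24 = (k - 2)*(k^4 - k^3 - 13*k^2 + 25*k - 12) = (k - 3)*(k - 2)*(k^3 + 2*k^2 - 7*k + 4) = (k - 3)*(k - 2)*(k - 1)*(k^2 + 3*k - 4) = (k - 3)*(k - 2)*(k - 1)*(k + 4)*(k - 1)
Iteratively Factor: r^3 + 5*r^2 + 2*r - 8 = (r + 4)*(r^2 + r - 2) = (r - 1)*(r + 4)*(r + 2)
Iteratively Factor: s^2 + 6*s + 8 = (s + 2)*(s + 4)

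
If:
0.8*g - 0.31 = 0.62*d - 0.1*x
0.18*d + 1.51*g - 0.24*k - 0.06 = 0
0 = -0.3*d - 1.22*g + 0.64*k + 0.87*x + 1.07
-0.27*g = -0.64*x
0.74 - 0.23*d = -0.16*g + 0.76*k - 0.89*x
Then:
No Solution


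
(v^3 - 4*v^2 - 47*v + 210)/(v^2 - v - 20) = (v^2 + v - 42)/(v + 4)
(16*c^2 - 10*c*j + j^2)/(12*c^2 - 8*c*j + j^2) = (8*c - j)/(6*c - j)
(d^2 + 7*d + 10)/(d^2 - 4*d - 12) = (d + 5)/(d - 6)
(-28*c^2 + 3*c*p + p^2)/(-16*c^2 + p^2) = (7*c + p)/(4*c + p)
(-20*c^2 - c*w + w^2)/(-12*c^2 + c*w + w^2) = (-5*c + w)/(-3*c + w)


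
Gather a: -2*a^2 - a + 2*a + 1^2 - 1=-2*a^2 + a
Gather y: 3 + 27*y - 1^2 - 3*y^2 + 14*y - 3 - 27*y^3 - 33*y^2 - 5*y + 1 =-27*y^3 - 36*y^2 + 36*y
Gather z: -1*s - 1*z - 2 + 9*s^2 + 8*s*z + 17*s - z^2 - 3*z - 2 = 9*s^2 + 16*s - z^2 + z*(8*s - 4) - 4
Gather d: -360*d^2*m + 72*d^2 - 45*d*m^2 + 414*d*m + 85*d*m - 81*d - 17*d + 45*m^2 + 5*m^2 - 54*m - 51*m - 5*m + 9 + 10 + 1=d^2*(72 - 360*m) + d*(-45*m^2 + 499*m - 98) + 50*m^2 - 110*m + 20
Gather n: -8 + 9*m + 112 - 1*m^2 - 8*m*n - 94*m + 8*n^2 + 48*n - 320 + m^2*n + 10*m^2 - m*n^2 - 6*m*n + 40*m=9*m^2 - 45*m + n^2*(8 - m) + n*(m^2 - 14*m + 48) - 216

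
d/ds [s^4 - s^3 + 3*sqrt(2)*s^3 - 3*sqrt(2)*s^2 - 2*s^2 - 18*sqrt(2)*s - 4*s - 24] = 4*s^3 - 3*s^2 + 9*sqrt(2)*s^2 - 6*sqrt(2)*s - 4*s - 18*sqrt(2) - 4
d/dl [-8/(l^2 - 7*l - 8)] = 8*(2*l - 7)/(-l^2 + 7*l + 8)^2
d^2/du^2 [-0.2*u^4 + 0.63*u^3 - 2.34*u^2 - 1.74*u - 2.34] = -2.4*u^2 + 3.78*u - 4.68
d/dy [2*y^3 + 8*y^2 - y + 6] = 6*y^2 + 16*y - 1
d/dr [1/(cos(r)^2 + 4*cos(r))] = 2*(cos(r) + 2)*sin(r)/((cos(r) + 4)^2*cos(r)^2)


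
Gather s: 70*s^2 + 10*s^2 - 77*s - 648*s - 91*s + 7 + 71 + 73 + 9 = 80*s^2 - 816*s + 160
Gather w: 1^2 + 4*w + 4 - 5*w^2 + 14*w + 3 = -5*w^2 + 18*w + 8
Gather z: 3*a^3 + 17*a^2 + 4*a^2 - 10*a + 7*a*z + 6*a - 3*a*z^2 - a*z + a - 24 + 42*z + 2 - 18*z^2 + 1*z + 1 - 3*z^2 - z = 3*a^3 + 21*a^2 - 3*a + z^2*(-3*a - 21) + z*(6*a + 42) - 21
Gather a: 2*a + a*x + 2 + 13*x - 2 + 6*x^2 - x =a*(x + 2) + 6*x^2 + 12*x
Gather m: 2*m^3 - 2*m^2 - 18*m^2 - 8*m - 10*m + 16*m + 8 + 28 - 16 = 2*m^3 - 20*m^2 - 2*m + 20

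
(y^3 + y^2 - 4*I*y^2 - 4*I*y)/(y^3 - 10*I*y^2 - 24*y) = (y + 1)/(y - 6*I)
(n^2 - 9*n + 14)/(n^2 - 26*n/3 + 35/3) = 3*(n - 2)/(3*n - 5)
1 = 1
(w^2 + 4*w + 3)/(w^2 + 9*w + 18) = (w + 1)/(w + 6)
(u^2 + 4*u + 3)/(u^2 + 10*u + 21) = (u + 1)/(u + 7)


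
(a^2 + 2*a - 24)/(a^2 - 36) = (a - 4)/(a - 6)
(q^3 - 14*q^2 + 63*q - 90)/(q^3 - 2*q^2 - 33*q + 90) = (q - 6)/(q + 6)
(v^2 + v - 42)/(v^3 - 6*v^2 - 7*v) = (-v^2 - v + 42)/(v*(-v^2 + 6*v + 7))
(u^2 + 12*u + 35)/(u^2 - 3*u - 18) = (u^2 + 12*u + 35)/(u^2 - 3*u - 18)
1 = 1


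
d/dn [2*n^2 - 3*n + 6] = 4*n - 3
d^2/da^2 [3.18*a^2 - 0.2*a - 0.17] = 6.36000000000000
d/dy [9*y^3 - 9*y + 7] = 27*y^2 - 9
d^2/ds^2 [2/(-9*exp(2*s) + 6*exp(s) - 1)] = (-72*exp(s) - 12)*exp(s)/(81*exp(4*s) - 108*exp(3*s) + 54*exp(2*s) - 12*exp(s) + 1)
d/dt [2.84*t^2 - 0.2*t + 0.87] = 5.68*t - 0.2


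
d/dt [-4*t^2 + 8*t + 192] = 8 - 8*t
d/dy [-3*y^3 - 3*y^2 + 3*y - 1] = -9*y^2 - 6*y + 3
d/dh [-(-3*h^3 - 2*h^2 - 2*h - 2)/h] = 6*h + 2 - 2/h^2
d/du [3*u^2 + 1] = 6*u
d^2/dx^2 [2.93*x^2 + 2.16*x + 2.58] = 5.86000000000000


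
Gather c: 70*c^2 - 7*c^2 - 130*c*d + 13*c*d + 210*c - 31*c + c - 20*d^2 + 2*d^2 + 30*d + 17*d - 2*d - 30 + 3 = 63*c^2 + c*(180 - 117*d) - 18*d^2 + 45*d - 27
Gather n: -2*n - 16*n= -18*n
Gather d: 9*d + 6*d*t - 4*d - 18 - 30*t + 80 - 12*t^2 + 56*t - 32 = d*(6*t + 5) - 12*t^2 + 26*t + 30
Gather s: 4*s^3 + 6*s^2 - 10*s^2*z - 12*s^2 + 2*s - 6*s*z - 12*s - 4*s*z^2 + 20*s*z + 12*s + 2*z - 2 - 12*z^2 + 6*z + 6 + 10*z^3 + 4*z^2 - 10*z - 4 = 4*s^3 + s^2*(-10*z - 6) + s*(-4*z^2 + 14*z + 2) + 10*z^3 - 8*z^2 - 2*z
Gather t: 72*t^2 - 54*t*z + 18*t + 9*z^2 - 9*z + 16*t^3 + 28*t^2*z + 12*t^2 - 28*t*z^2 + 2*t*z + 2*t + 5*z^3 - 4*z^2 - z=16*t^3 + t^2*(28*z + 84) + t*(-28*z^2 - 52*z + 20) + 5*z^3 + 5*z^2 - 10*z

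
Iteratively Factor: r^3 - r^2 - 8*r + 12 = (r + 3)*(r^2 - 4*r + 4) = (r - 2)*(r + 3)*(r - 2)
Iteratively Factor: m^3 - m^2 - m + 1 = (m + 1)*(m^2 - 2*m + 1) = (m - 1)*(m + 1)*(m - 1)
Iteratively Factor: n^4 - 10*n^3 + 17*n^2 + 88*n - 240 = (n - 4)*(n^3 - 6*n^2 - 7*n + 60) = (n - 5)*(n - 4)*(n^2 - n - 12) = (n - 5)*(n - 4)*(n + 3)*(n - 4)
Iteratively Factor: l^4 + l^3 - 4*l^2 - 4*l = (l + 1)*(l^3 - 4*l) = (l + 1)*(l + 2)*(l^2 - 2*l) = (l - 2)*(l + 1)*(l + 2)*(l)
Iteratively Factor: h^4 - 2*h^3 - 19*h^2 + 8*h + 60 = (h + 3)*(h^3 - 5*h^2 - 4*h + 20) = (h + 2)*(h + 3)*(h^2 - 7*h + 10) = (h - 2)*(h + 2)*(h + 3)*(h - 5)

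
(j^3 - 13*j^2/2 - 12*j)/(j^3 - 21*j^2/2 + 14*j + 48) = j/(j - 4)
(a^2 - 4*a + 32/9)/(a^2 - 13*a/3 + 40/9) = (3*a - 4)/(3*a - 5)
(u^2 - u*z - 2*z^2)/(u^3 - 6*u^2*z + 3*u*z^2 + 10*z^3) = 1/(u - 5*z)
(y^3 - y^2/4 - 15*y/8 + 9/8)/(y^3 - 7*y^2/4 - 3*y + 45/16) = 2*(y - 1)/(2*y - 5)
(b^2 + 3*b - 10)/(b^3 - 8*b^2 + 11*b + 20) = (b^2 + 3*b - 10)/(b^3 - 8*b^2 + 11*b + 20)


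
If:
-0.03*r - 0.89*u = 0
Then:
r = -29.6666666666667*u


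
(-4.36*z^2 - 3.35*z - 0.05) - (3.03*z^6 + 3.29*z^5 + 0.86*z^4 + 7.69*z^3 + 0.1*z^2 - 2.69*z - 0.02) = -3.03*z^6 - 3.29*z^5 - 0.86*z^4 - 7.69*z^3 - 4.46*z^2 - 0.66*z - 0.03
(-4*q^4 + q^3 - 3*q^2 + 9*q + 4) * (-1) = 4*q^4 - q^3 + 3*q^2 - 9*q - 4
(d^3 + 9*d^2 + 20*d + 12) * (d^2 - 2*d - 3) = d^5 + 7*d^4 - d^3 - 55*d^2 - 84*d - 36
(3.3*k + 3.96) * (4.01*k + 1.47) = 13.233*k^2 + 20.7306*k + 5.8212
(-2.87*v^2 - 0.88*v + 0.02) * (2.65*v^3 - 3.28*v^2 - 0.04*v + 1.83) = -7.6055*v^5 + 7.0816*v^4 + 3.0542*v^3 - 5.2825*v^2 - 1.6112*v + 0.0366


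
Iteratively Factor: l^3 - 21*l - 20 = (l + 1)*(l^2 - l - 20) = (l - 5)*(l + 1)*(l + 4)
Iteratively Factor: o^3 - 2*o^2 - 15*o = (o)*(o^2 - 2*o - 15) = o*(o - 5)*(o + 3)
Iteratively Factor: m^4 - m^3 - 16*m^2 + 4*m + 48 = (m + 3)*(m^3 - 4*m^2 - 4*m + 16) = (m - 4)*(m + 3)*(m^2 - 4) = (m - 4)*(m + 2)*(m + 3)*(m - 2)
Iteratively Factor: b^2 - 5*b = (b)*(b - 5)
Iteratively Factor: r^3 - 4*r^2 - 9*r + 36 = (r + 3)*(r^2 - 7*r + 12) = (r - 4)*(r + 3)*(r - 3)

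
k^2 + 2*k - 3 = (k - 1)*(k + 3)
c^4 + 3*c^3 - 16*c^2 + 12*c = c*(c - 2)*(c - 1)*(c + 6)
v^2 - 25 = (v - 5)*(v + 5)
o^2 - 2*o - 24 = (o - 6)*(o + 4)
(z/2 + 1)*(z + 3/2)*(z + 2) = z^3/2 + 11*z^2/4 + 5*z + 3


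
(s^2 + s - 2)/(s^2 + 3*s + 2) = (s - 1)/(s + 1)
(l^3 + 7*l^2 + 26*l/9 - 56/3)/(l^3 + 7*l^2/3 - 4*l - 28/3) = (l^2 + 14*l/3 - 8)/(l^2 - 4)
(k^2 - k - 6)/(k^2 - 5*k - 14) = (k - 3)/(k - 7)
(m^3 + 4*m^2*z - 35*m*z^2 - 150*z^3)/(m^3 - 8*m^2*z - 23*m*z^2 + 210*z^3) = (-m - 5*z)/(-m + 7*z)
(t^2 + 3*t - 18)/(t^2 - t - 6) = (t + 6)/(t + 2)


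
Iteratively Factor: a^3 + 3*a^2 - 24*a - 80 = (a + 4)*(a^2 - a - 20) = (a + 4)^2*(a - 5)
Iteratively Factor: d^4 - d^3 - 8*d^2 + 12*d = (d - 2)*(d^3 + d^2 - 6*d) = d*(d - 2)*(d^2 + d - 6) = d*(d - 2)*(d + 3)*(d - 2)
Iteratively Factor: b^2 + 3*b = (b)*(b + 3)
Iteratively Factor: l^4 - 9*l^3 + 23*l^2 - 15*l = (l - 1)*(l^3 - 8*l^2 + 15*l) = (l - 5)*(l - 1)*(l^2 - 3*l) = l*(l - 5)*(l - 1)*(l - 3)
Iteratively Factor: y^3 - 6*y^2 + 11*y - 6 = (y - 3)*(y^2 - 3*y + 2) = (y - 3)*(y - 1)*(y - 2)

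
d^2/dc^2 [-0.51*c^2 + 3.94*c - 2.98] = -1.02000000000000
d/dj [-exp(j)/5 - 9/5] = -exp(j)/5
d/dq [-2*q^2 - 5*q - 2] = -4*q - 5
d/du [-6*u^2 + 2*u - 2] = 2 - 12*u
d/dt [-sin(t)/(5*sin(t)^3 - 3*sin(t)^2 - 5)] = (10*sin(t)^3 - 3*sin(t)^2 + 5)*cos(t)/(-5*sin(t)^3 + 3*sin(t)^2 + 5)^2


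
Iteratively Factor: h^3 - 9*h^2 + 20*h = (h - 5)*(h^2 - 4*h) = (h - 5)*(h - 4)*(h)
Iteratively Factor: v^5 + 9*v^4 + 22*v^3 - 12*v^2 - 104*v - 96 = (v - 2)*(v^4 + 11*v^3 + 44*v^2 + 76*v + 48) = (v - 2)*(v + 2)*(v^3 + 9*v^2 + 26*v + 24) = (v - 2)*(v + 2)*(v + 3)*(v^2 + 6*v + 8) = (v - 2)*(v + 2)*(v + 3)*(v + 4)*(v + 2)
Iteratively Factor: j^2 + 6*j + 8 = (j + 2)*(j + 4)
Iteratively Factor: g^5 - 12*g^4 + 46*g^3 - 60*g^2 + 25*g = (g - 5)*(g^4 - 7*g^3 + 11*g^2 - 5*g) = g*(g - 5)*(g^3 - 7*g^2 + 11*g - 5) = g*(g - 5)*(g - 1)*(g^2 - 6*g + 5) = g*(g - 5)^2*(g - 1)*(g - 1)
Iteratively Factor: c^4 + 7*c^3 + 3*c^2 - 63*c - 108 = (c + 3)*(c^3 + 4*c^2 - 9*c - 36) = (c + 3)*(c + 4)*(c^2 - 9) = (c - 3)*(c + 3)*(c + 4)*(c + 3)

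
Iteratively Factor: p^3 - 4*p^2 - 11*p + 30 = (p - 5)*(p^2 + p - 6) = (p - 5)*(p + 3)*(p - 2)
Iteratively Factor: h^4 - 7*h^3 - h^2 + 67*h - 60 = (h + 3)*(h^3 - 10*h^2 + 29*h - 20) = (h - 5)*(h + 3)*(h^2 - 5*h + 4) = (h - 5)*(h - 1)*(h + 3)*(h - 4)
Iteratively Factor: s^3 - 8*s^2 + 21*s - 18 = (s - 2)*(s^2 - 6*s + 9) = (s - 3)*(s - 2)*(s - 3)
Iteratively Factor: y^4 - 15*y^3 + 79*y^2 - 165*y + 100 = (y - 5)*(y^3 - 10*y^2 + 29*y - 20) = (y - 5)*(y - 1)*(y^2 - 9*y + 20) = (y - 5)^2*(y - 1)*(y - 4)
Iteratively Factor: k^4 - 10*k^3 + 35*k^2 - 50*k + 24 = (k - 3)*(k^3 - 7*k^2 + 14*k - 8) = (k - 4)*(k - 3)*(k^2 - 3*k + 2) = (k - 4)*(k - 3)*(k - 1)*(k - 2)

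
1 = 1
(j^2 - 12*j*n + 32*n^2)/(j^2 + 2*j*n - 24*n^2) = (j - 8*n)/(j + 6*n)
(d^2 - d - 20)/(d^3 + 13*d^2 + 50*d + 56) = (d - 5)/(d^2 + 9*d + 14)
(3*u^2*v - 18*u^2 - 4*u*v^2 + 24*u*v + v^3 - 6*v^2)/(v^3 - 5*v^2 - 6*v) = (3*u^2 - 4*u*v + v^2)/(v*(v + 1))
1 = 1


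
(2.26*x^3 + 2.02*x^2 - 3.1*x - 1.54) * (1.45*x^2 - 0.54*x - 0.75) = 3.277*x^5 + 1.7086*x^4 - 7.2808*x^3 - 2.074*x^2 + 3.1566*x + 1.155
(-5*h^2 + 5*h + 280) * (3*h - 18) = -15*h^3 + 105*h^2 + 750*h - 5040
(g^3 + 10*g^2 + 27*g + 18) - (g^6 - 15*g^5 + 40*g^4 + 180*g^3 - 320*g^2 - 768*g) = -g^6 + 15*g^5 - 40*g^4 - 179*g^3 + 330*g^2 + 795*g + 18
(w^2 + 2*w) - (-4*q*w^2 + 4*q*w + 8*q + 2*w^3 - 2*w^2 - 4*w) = 4*q*w^2 - 4*q*w - 8*q - 2*w^3 + 3*w^2 + 6*w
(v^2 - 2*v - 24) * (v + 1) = v^3 - v^2 - 26*v - 24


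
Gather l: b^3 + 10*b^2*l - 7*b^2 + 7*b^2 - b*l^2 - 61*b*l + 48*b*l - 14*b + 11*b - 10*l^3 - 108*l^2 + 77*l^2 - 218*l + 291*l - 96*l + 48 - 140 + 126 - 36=b^3 - 3*b - 10*l^3 + l^2*(-b - 31) + l*(10*b^2 - 13*b - 23) - 2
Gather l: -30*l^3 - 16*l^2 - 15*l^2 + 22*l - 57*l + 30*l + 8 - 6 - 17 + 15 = -30*l^3 - 31*l^2 - 5*l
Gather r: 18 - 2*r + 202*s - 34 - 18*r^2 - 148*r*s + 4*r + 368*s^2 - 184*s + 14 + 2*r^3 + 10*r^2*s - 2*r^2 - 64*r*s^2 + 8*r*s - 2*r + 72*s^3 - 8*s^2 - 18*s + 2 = 2*r^3 + r^2*(10*s - 20) + r*(-64*s^2 - 140*s) + 72*s^3 + 360*s^2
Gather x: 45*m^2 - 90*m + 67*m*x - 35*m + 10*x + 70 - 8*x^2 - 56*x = 45*m^2 - 125*m - 8*x^2 + x*(67*m - 46) + 70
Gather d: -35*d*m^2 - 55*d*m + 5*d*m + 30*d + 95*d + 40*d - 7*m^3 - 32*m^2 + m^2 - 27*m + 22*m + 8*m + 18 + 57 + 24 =d*(-35*m^2 - 50*m + 165) - 7*m^3 - 31*m^2 + 3*m + 99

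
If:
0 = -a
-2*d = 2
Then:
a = 0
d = -1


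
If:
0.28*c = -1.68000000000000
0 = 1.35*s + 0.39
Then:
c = -6.00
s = -0.29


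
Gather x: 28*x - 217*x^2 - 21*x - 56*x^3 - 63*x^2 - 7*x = -56*x^3 - 280*x^2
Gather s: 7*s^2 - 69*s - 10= 7*s^2 - 69*s - 10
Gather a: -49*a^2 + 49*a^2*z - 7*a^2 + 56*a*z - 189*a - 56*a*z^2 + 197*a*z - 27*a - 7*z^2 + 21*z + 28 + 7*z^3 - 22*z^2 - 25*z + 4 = a^2*(49*z - 56) + a*(-56*z^2 + 253*z - 216) + 7*z^3 - 29*z^2 - 4*z + 32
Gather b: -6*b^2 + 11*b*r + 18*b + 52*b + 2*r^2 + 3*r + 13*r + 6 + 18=-6*b^2 + b*(11*r + 70) + 2*r^2 + 16*r + 24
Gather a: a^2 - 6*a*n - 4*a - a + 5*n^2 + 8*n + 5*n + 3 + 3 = a^2 + a*(-6*n - 5) + 5*n^2 + 13*n + 6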